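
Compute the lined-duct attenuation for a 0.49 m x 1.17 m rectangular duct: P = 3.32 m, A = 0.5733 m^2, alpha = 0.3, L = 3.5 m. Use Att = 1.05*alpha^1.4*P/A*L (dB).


alpha^1.4 = 0.3^1.4 = 0.18534
Attenuation rate = 1.05 * alpha^1.4 * P / A
= 1.05 * 0.18534 * 3.32 / 0.5733 = 1.12698 dB/m
Total Att = 1.12698 * 3.5 = 3.9444 dB


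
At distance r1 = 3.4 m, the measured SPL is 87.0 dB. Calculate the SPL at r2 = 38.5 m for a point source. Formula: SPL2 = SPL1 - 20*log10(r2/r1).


r2/r1 = 38.5/3.4 = 11.3235
Correction = 20*log10(11.3235) = 21.0796 dB
SPL2 = 87.0 - 21.0796 = 65.92 dB


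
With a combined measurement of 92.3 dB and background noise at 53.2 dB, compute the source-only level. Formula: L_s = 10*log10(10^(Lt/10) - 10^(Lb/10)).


10^(92.3/10) = 1.69824e+09
10^(53.2/10) = 208930
Difference = 1.69824e+09 - 208930 = 1.69803e+09
L_source = 10*log10(1.69803e+09) = 92.299 dB


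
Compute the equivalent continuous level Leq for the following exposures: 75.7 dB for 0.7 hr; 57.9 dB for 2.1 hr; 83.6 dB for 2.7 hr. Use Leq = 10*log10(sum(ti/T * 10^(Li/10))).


T_total = 0.7 + 2.1 + 2.7 = 5.5 hr
(0.7/5.5) * 10^(75.7/10) = 4.72863e+06
(2.1/5.5) * 10^(57.9/10) = 235427
(2.7/5.5) * 10^(83.6/10) = 1.12461e+08
Sum = 4.72863e+06 + 235427 + 1.12461e+08 = 1.17425e+08
Leq = 10*log10(1.17425e+08) = 80.698 dB


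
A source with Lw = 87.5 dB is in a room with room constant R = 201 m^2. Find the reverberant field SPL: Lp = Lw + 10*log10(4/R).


4/R = 4/201 = 0.0199005
Lp = 87.5 + 10*log10(0.0199005) = 70.489 dB


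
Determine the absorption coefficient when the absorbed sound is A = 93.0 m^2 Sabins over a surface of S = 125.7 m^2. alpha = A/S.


Absorption coefficient = absorbed power / incident power
alpha = A / S = 93.0 / 125.7 = 0.73986


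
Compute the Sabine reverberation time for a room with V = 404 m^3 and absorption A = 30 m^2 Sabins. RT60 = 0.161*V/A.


RT60 = 0.161 * 404 / 30 = 2.1681 s


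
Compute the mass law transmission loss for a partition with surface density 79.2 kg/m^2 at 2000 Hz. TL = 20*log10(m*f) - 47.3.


m * f = 79.2 * 2000 = 158400
20*log10(158400) = 103.995 dB
TL = 103.995 - 47.3 = 56.695 dB


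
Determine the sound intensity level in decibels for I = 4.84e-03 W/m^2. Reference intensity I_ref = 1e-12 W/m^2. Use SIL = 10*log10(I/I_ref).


I / I_ref = 4.84e-03 / 1e-12 = 4.84e+09
SIL = 10 * log10(4.84e+09) = 96.848 dB


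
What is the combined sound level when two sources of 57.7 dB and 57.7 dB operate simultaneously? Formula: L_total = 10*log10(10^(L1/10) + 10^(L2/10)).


10^(57.7/10) = 588844
10^(57.7/10) = 588844
Sum = 588844 + 588844 = 1.17769e+06
L_total = 10*log10(1.17769e+06) = 60.71 dB


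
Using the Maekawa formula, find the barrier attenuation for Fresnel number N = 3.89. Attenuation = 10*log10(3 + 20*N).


3 + 20*N = 3 + 20*3.89 = 80.8
Att = 10*log10(80.8) = 19.074 dB


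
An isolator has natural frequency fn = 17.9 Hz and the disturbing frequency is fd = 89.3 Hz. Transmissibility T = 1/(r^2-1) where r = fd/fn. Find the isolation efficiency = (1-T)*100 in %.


r = 89.3 / 17.9 = 4.98883
r^2 - 1 = 4.98883^2 - 1 = 23.8884
T = 1/23.8884 = 0.0418613
Efficiency = (1 - 0.0418613)*100 = 95.814 %


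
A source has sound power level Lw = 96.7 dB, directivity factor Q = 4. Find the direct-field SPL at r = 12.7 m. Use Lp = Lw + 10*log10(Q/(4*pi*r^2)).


4*pi*r^2 = 4*pi*12.7^2 = 2026.83 m^2
Q / (4*pi*r^2) = 4 / 2026.83 = 0.00197353
Lp = 96.7 + 10*log10(0.00197353) = 69.652 dB


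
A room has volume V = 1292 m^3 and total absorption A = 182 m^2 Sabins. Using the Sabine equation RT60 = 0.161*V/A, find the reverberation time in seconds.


RT60 = 0.161 * 1292 / 182 = 1.1429 s


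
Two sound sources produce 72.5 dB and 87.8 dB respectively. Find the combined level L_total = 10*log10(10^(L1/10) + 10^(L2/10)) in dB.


10^(72.5/10) = 1.77828e+07
10^(87.8/10) = 6.0256e+08
Sum = 1.77828e+07 + 6.0256e+08 = 6.20343e+08
L_total = 10*log10(6.20343e+08) = 87.926 dB


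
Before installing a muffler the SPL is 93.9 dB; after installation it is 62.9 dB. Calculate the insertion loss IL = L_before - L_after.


Insertion loss = SPL without muffler - SPL with muffler
IL = 93.9 - 62.9 = 31 dB


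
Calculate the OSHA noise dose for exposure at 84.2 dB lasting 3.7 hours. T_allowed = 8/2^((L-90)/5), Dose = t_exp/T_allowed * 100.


T_allowed = 8 / 2^((84.2 - 90)/5) = 17.8766 hr
Dose = 3.7 / 17.8766 * 100 = 20.697 %


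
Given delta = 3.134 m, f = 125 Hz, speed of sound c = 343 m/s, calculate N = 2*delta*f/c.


N = 2*delta*f/c = 2*delta/lambda, where lambda = c/f
lambda = 343 / 125 = 2.744 m
N = 2 * 3.134 / 2.744 = 2.2843


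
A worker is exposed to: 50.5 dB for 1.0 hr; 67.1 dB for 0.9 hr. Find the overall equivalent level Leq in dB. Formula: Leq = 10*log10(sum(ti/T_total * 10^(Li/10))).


T_total = 1.0 + 0.9 = 1.9 hr
(1.0/1.9) * 10^(50.5/10) = 59053.6
(0.9/1.9) * 10^(67.1/10) = 2.42934e+06
Sum = 59053.6 + 2.42934e+06 = 2.48839e+06
Leq = 10*log10(2.48839e+06) = 63.959 dB


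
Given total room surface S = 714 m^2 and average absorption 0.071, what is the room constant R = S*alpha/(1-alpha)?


R = 714 * 0.071 / (1 - 0.071) = 54.568 m^2


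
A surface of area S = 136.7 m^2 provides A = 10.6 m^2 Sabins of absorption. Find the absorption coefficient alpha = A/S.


Absorption coefficient = absorbed power / incident power
alpha = A / S = 10.6 / 136.7 = 0.077542


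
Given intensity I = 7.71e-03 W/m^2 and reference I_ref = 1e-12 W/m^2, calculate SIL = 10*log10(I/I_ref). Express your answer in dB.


I / I_ref = 7.71e-03 / 1e-12 = 7.71e+09
SIL = 10 * log10(7.71e+09) = 98.871 dB


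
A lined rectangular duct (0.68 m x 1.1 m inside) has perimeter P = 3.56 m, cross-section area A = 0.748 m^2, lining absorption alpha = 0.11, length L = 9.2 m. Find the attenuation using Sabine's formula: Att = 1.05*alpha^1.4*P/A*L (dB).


alpha^1.4 = 0.11^1.4 = 0.0454935
Attenuation rate = 1.05 * alpha^1.4 * P / A
= 1.05 * 0.0454935 * 3.56 / 0.748 = 0.227346 dB/m
Total Att = 0.227346 * 9.2 = 2.0916 dB


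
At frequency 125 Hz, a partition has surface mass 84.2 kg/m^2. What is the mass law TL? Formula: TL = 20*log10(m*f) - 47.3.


m * f = 84.2 * 125 = 10525
20*log10(10525) = 80.4444 dB
TL = 80.4444 - 47.3 = 33.144 dB


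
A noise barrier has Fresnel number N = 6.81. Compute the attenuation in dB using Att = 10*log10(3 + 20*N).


3 + 20*N = 3 + 20*6.81 = 139.2
Att = 10*log10(139.2) = 21.436 dB


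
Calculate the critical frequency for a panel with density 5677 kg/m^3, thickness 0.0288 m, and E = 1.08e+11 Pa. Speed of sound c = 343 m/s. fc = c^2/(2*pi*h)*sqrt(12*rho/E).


12*rho/E = 12*5677/1.08e+11 = 6.30778e-07
sqrt(12*rho/E) = sqrt(6.30778e-07) = 0.000794215
c^2/(2*pi*h) = 343^2/(2*pi*0.0288) = 650153
fc = 650153 * 0.000794215 = 516.36 Hz


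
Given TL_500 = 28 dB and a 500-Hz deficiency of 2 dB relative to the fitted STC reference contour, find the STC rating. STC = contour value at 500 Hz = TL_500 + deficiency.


By ASTM E413, STC = value of the fitted reference contour at 500 Hz.
Contour value at 500 Hz = TL_500 + deficiency = 28 + 2 = 30
STC = 30


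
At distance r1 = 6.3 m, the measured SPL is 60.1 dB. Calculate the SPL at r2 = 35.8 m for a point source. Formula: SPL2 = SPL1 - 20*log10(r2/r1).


r2/r1 = 35.8/6.3 = 5.68254
Correction = 20*log10(5.68254) = 15.0909 dB
SPL2 = 60.1 - 15.0909 = 45.009 dB


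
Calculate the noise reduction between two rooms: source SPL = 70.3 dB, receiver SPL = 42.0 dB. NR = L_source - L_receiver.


NR = L_source - L_receiver (difference between source and receiving room levels)
NR = 70.3 - 42.0 = 28.3 dB


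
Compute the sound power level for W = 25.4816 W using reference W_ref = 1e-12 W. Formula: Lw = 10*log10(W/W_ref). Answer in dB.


W / W_ref = 25.4816 / 1e-12 = 2.54816e+13
Lw = 10 * log10(2.54816e+13) = 134.06 dB


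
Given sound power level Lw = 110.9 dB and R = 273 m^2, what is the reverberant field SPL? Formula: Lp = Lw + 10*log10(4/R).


4/R = 4/273 = 0.014652
Lp = 110.9 + 10*log10(0.014652) = 92.559 dB


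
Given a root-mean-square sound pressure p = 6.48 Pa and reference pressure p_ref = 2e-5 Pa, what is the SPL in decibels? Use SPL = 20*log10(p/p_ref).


p / p_ref = 6.48 / 2e-5 = 324000
SPL = 20 * log10(324000) = 110.21 dB


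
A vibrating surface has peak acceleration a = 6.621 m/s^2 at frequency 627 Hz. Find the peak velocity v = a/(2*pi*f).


omega = 2*pi*f = 2*pi*627 = 3939.56 rad/s
v = a / omega = 6.621 / 3939.56 = 0.0016806 m/s


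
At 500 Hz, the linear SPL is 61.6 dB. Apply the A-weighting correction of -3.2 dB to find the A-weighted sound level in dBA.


A-weighting table: 500 Hz -> -3.2 dB correction
SPL_A = SPL + correction = 61.6 + (-3.2) = 58.4 dBA


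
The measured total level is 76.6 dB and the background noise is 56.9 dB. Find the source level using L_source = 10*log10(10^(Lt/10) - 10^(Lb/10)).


10^(76.6/10) = 4.57088e+07
10^(56.9/10) = 489779
Difference = 4.57088e+07 - 489779 = 4.5219e+07
L_source = 10*log10(4.5219e+07) = 76.553 dB


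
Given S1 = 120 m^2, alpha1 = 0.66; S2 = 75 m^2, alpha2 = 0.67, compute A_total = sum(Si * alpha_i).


120 * 0.66 = 79.2
75 * 0.67 = 50.25
A_total = 79.2 + 50.25 = 129.45 m^2


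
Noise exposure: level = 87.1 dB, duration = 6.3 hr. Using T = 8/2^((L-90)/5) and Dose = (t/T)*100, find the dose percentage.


T_allowed = 8 / 2^((87.1 - 90)/5) = 11.9588 hr
Dose = 6.3 / 11.9588 * 100 = 52.681 %


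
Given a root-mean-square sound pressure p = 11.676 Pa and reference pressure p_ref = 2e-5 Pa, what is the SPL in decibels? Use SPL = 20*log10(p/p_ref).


p / p_ref = 11.676 / 2e-5 = 583800
SPL = 20 * log10(583800) = 115.33 dB


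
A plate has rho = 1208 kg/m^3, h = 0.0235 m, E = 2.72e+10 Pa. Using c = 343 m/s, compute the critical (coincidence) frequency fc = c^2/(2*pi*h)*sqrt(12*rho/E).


12*rho/E = 12*1208/2.72e+10 = 5.32941e-07
sqrt(12*rho/E) = sqrt(5.32941e-07) = 0.000730028
c^2/(2*pi*h) = 343^2/(2*pi*0.0235) = 796784
fc = 796784 * 0.000730028 = 581.67 Hz


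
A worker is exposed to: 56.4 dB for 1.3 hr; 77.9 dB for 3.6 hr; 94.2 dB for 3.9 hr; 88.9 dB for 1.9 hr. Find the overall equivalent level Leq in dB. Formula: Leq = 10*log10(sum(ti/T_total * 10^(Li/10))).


T_total = 1.3 + 3.6 + 3.9 + 1.9 = 10.7 hr
(1.3/10.7) * 10^(56.4/10) = 53034.6
(3.6/10.7) * 10^(77.9/10) = 2.07453e+07
(3.9/10.7) * 10^(94.2/10) = 9.58696e+08
(1.9/10.7) * 10^(88.9/10) = 1.37838e+08
Sum = 53034.6 + 2.07453e+07 + 9.58696e+08 + 1.37838e+08 = 1.11733e+09
Leq = 10*log10(1.11733e+09) = 90.482 dB


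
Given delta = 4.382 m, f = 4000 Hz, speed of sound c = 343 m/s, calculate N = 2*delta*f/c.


N = 2*delta*f/c = 2*delta/lambda, where lambda = c/f
lambda = 343 / 4000 = 0.08575 m
N = 2 * 4.382 / 0.08575 = 102.2


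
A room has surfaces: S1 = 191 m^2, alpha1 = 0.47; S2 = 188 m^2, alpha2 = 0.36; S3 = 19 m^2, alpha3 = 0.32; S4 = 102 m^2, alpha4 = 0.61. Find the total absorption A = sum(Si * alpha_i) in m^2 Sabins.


191 * 0.47 = 89.77
188 * 0.36 = 67.68
19 * 0.32 = 6.08
102 * 0.61 = 62.22
A_total = 89.77 + 67.68 + 6.08 + 62.22 = 225.75 m^2


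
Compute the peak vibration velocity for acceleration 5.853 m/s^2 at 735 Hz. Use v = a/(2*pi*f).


omega = 2*pi*f = 2*pi*735 = 4618.14 rad/s
v = a / omega = 5.853 / 4618.14 = 0.0012674 m/s


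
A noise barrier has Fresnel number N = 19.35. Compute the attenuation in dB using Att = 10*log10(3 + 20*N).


3 + 20*N = 3 + 20*19.35 = 390
Att = 10*log10(390) = 25.911 dB


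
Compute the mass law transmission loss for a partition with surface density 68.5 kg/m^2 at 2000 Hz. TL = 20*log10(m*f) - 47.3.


m * f = 68.5 * 2000 = 137000
20*log10(137000) = 102.734 dB
TL = 102.734 - 47.3 = 55.434 dB


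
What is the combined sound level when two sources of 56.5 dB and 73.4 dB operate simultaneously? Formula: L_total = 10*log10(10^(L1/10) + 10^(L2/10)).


10^(56.5/10) = 446684
10^(73.4/10) = 2.18776e+07
Sum = 446684 + 2.18776e+07 = 2.23243e+07
L_total = 10*log10(2.23243e+07) = 73.488 dB


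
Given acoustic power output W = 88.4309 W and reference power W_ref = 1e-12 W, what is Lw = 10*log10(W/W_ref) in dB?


W / W_ref = 88.4309 / 1e-12 = 8.84309e+13
Lw = 10 * log10(8.84309e+13) = 139.47 dB


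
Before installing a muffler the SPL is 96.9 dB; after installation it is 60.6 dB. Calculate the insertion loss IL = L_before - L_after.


Insertion loss = SPL without muffler - SPL with muffler
IL = 96.9 - 60.6 = 36.3 dB


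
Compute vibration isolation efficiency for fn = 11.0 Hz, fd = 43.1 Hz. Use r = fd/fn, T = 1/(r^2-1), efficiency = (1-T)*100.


r = 43.1 / 11.0 = 3.91818
r^2 - 1 = 3.91818^2 - 1 = 14.3521
T = 1/14.3521 = 0.0696762
Efficiency = (1 - 0.0696762)*100 = 93.032 %


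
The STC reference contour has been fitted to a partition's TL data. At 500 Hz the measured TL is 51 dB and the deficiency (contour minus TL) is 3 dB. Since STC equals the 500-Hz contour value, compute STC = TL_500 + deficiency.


By ASTM E413, STC = value of the fitted reference contour at 500 Hz.
Contour value at 500 Hz = TL_500 + deficiency = 51 + 3 = 54
STC = 54


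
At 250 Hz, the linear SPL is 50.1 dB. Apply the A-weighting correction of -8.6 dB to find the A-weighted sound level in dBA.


A-weighting table: 250 Hz -> -8.6 dB correction
SPL_A = SPL + correction = 50.1 + (-8.6) = 41.5 dBA


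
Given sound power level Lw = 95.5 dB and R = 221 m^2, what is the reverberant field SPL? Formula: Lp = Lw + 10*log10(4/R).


4/R = 4/221 = 0.0180995
Lp = 95.5 + 10*log10(0.0180995) = 78.077 dB


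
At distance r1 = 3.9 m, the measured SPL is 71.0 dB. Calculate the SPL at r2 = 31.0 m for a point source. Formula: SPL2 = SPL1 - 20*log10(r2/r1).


r2/r1 = 31.0/3.9 = 7.94872
Correction = 20*log10(7.94872) = 18.0059 dB
SPL2 = 71.0 - 18.0059 = 52.994 dB


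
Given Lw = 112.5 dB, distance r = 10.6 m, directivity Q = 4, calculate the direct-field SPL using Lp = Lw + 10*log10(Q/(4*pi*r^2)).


4*pi*r^2 = 4*pi*10.6^2 = 1411.96 m^2
Q / (4*pi*r^2) = 4 / 1411.96 = 0.00283294
Lp = 112.5 + 10*log10(0.00283294) = 87.022 dB


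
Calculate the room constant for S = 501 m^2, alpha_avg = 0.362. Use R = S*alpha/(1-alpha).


R = 501 * 0.362 / (1 - 0.362) = 284.27 m^2


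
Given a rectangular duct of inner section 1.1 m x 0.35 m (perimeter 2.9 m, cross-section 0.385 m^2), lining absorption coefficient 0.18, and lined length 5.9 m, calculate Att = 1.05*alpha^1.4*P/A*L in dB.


alpha^1.4 = 0.18^1.4 = 0.0906529
Attenuation rate = 1.05 * alpha^1.4 * P / A
= 1.05 * 0.0906529 * 2.9 / 0.385 = 0.716982 dB/m
Total Att = 0.716982 * 5.9 = 4.2302 dB


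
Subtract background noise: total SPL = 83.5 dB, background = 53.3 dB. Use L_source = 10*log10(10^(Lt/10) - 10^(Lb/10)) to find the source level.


10^(83.5/10) = 2.23872e+08
10^(53.3/10) = 213796
Difference = 2.23872e+08 - 213796 = 2.23658e+08
L_source = 10*log10(2.23658e+08) = 83.496 dB


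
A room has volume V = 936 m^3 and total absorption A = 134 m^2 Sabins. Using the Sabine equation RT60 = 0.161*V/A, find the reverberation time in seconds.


RT60 = 0.161 * 936 / 134 = 1.1246 s


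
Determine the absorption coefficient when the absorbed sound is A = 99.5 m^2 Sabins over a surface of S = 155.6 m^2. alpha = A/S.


Absorption coefficient = absorbed power / incident power
alpha = A / S = 99.5 / 155.6 = 0.63946


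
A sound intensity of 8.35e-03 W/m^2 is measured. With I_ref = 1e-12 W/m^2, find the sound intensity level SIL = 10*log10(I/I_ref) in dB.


I / I_ref = 8.35e-03 / 1e-12 = 8.35e+09
SIL = 10 * log10(8.35e+09) = 99.217 dB


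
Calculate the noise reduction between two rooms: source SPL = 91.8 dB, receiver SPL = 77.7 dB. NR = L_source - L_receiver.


NR = L_source - L_receiver (difference between source and receiving room levels)
NR = 91.8 - 77.7 = 14.1 dB


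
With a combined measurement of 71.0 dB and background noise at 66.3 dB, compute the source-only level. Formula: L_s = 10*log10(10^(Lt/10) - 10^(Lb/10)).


10^(71.0/10) = 1.25893e+07
10^(66.3/10) = 4.2658e+06
Difference = 1.25893e+07 - 4.2658e+06 = 8.3235e+06
L_source = 10*log10(8.3235e+06) = 69.203 dB


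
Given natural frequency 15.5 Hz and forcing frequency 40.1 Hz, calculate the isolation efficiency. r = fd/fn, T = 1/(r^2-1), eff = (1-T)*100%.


r = 40.1 / 15.5 = 2.5871
r^2 - 1 = 2.5871^2 - 1 = 5.69309
T = 1/5.69309 = 0.175652
Efficiency = (1 - 0.175652)*100 = 82.435 %


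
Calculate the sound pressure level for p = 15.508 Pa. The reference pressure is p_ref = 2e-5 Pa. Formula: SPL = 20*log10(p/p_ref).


p / p_ref = 15.508 / 2e-5 = 775400
SPL = 20 * log10(775400) = 117.79 dB


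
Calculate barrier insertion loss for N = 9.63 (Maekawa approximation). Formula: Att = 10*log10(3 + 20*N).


3 + 20*N = 3 + 20*9.63 = 195.6
Att = 10*log10(195.6) = 22.914 dB


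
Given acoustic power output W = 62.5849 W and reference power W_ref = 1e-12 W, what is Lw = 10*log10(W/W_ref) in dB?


W / W_ref = 62.5849 / 1e-12 = 6.25849e+13
Lw = 10 * log10(6.25849e+13) = 137.96 dB


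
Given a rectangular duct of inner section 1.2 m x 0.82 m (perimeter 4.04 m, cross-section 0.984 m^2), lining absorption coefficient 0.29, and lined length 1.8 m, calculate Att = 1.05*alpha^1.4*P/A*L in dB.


alpha^1.4 = 0.29^1.4 = 0.176749
Attenuation rate = 1.05 * alpha^1.4 * P / A
= 1.05 * 0.176749 * 4.04 / 0.984 = 0.761961 dB/m
Total Att = 0.761961 * 1.8 = 1.3715 dB


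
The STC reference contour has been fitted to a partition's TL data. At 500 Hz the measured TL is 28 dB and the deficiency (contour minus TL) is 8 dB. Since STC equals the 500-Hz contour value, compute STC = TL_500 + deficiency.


By ASTM E413, STC = value of the fitted reference contour at 500 Hz.
Contour value at 500 Hz = TL_500 + deficiency = 28 + 8 = 36
STC = 36


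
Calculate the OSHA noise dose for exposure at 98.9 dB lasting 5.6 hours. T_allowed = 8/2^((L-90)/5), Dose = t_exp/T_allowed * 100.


T_allowed = 8 / 2^((98.9 - 90)/5) = 2.32947 hr
Dose = 5.6 / 2.32947 * 100 = 240.4 %


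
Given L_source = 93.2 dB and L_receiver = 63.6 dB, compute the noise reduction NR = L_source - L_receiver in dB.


NR = L_source - L_receiver (difference between source and receiving room levels)
NR = 93.2 - 63.6 = 29.6 dB


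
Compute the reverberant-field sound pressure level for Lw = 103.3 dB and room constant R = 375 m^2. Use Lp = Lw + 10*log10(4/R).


4/R = 4/375 = 0.0106667
Lp = 103.3 + 10*log10(0.0106667) = 83.58 dB


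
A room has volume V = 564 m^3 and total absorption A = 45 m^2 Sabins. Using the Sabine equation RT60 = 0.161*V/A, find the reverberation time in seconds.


RT60 = 0.161 * 564 / 45 = 2.0179 s


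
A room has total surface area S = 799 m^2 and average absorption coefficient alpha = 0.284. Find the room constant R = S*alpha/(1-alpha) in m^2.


R = 799 * 0.284 / (1 - 0.284) = 316.92 m^2


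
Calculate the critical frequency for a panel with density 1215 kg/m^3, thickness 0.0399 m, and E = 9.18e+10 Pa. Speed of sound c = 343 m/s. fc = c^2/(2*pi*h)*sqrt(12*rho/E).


12*rho/E = 12*1215/9.18e+10 = 1.58824e-07
sqrt(12*rho/E) = sqrt(1.58824e-07) = 0.000398527
c^2/(2*pi*h) = 343^2/(2*pi*0.0399) = 469284
fc = 469284 * 0.000398527 = 187.02 Hz


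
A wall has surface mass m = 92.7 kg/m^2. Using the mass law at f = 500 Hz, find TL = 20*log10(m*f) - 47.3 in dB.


m * f = 92.7 * 500 = 46350
20*log10(46350) = 93.321 dB
TL = 93.321 - 47.3 = 46.021 dB


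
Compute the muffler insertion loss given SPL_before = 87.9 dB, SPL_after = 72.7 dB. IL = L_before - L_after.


Insertion loss = SPL without muffler - SPL with muffler
IL = 87.9 - 72.7 = 15.2 dB


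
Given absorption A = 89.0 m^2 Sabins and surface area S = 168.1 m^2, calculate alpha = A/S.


Absorption coefficient = absorbed power / incident power
alpha = A / S = 89.0 / 168.1 = 0.52945


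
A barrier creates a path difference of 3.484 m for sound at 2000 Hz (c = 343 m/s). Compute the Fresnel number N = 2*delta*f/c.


N = 2*delta*f/c = 2*delta/lambda, where lambda = c/f
lambda = 343 / 2000 = 0.1715 m
N = 2 * 3.484 / 0.1715 = 40.63


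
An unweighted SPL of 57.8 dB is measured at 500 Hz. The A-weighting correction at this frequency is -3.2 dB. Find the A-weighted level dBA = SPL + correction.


A-weighting table: 500 Hz -> -3.2 dB correction
SPL_A = SPL + correction = 57.8 + (-3.2) = 54.6 dBA


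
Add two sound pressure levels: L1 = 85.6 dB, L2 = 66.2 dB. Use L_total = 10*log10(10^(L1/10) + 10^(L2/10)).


10^(85.6/10) = 3.63078e+08
10^(66.2/10) = 4.16869e+06
Sum = 3.63078e+08 + 4.16869e+06 = 3.67247e+08
L_total = 10*log10(3.67247e+08) = 85.65 dB


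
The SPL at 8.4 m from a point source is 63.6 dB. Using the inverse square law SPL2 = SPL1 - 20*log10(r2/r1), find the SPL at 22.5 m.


r2/r1 = 22.5/8.4 = 2.67857
Correction = 20*log10(2.67857) = 8.55806 dB
SPL2 = 63.6 - 8.55806 = 55.042 dB


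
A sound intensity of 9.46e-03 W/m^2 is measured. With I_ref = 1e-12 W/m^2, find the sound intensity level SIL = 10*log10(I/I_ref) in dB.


I / I_ref = 9.46e-03 / 1e-12 = 9.46e+09
SIL = 10 * log10(9.46e+09) = 99.759 dB


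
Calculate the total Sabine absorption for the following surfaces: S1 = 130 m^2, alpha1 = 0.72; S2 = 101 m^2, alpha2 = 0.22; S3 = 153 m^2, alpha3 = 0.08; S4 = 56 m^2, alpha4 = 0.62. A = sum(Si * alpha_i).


130 * 0.72 = 93.6
101 * 0.22 = 22.22
153 * 0.08 = 12.24
56 * 0.62 = 34.72
A_total = 93.6 + 22.22 + 12.24 + 34.72 = 162.78 m^2


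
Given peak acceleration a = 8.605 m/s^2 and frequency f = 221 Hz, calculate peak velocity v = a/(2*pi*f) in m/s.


omega = 2*pi*f = 2*pi*221 = 1388.58 rad/s
v = a / omega = 8.605 / 1388.58 = 0.006197 m/s


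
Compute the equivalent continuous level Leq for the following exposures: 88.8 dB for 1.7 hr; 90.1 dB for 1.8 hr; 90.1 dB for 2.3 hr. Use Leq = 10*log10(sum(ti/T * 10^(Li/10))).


T_total = 1.7 + 1.8 + 2.3 = 5.8 hr
(1.7/5.8) * 10^(88.8/10) = 2.22342e+08
(1.8/5.8) * 10^(90.1/10) = 3.17574e+08
(2.3/5.8) * 10^(90.1/10) = 4.05789e+08
Sum = 2.22342e+08 + 3.17574e+08 + 4.05789e+08 = 9.45705e+08
Leq = 10*log10(9.45705e+08) = 89.758 dB


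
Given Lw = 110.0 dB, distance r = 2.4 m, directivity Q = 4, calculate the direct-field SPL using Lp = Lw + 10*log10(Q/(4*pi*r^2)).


4*pi*r^2 = 4*pi*2.4^2 = 72.3823 m^2
Q / (4*pi*r^2) = 4 / 72.3823 = 0.0552621
Lp = 110.0 + 10*log10(0.0552621) = 97.424 dB


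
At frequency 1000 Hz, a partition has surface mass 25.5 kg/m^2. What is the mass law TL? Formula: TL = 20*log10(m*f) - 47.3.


m * f = 25.5 * 1000 = 25500
20*log10(25500) = 88.1308 dB
TL = 88.1308 - 47.3 = 40.831 dB


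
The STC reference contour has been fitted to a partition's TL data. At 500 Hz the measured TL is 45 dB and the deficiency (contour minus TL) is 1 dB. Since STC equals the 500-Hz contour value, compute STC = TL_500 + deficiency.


By ASTM E413, STC = value of the fitted reference contour at 500 Hz.
Contour value at 500 Hz = TL_500 + deficiency = 45 + 1 = 46
STC = 46


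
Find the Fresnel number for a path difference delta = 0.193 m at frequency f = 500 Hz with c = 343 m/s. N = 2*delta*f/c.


N = 2*delta*f/c = 2*delta/lambda, where lambda = c/f
lambda = 343 / 500 = 0.686 m
N = 2 * 0.193 / 0.686 = 0.56268


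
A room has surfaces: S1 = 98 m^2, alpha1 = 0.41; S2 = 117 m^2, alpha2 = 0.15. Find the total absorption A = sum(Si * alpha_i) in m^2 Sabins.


98 * 0.41 = 40.18
117 * 0.15 = 17.55
A_total = 40.18 + 17.55 = 57.73 m^2


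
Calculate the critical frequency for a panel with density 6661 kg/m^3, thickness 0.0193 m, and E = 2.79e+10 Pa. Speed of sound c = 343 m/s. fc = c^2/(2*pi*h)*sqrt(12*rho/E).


12*rho/E = 12*6661/2.79e+10 = 2.86495e-06
sqrt(12*rho/E) = sqrt(2.86495e-06) = 0.00169262
c^2/(2*pi*h) = 343^2/(2*pi*0.0193) = 970177
fc = 970177 * 0.00169262 = 1642.1 Hz


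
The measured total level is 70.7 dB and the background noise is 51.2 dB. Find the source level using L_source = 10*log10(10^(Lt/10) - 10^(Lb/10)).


10^(70.7/10) = 1.1749e+07
10^(51.2/10) = 131826
Difference = 1.1749e+07 - 131826 = 1.16172e+07
L_source = 10*log10(1.16172e+07) = 70.651 dB


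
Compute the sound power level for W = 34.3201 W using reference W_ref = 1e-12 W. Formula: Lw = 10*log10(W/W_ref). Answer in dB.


W / W_ref = 34.3201 / 1e-12 = 3.43201e+13
Lw = 10 * log10(3.43201e+13) = 135.36 dB


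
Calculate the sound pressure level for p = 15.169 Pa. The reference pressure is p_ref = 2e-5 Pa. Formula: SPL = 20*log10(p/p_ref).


p / p_ref = 15.169 / 2e-5 = 758450
SPL = 20 * log10(758450) = 117.6 dB


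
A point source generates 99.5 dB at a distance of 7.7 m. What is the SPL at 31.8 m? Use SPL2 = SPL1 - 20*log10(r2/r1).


r2/r1 = 31.8/7.7 = 4.12987
Correction = 20*log10(4.12987) = 12.3187 dB
SPL2 = 99.5 - 12.3187 = 87.181 dB


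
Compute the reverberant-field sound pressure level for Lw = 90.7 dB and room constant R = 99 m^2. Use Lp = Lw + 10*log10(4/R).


4/R = 4/99 = 0.040404
Lp = 90.7 + 10*log10(0.040404) = 76.764 dB


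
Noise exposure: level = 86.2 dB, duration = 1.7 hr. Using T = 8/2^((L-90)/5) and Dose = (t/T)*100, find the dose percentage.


T_allowed = 8 / 2^((86.2 - 90)/5) = 13.5479 hr
Dose = 1.7 / 13.5479 * 100 = 12.548 %


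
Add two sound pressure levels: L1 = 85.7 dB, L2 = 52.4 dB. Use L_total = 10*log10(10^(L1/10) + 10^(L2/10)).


10^(85.7/10) = 3.71535e+08
10^(52.4/10) = 173780
Sum = 3.71535e+08 + 173780 = 3.71709e+08
L_total = 10*log10(3.71709e+08) = 85.702 dB


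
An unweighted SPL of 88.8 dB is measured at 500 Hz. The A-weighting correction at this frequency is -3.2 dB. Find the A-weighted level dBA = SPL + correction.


A-weighting table: 500 Hz -> -3.2 dB correction
SPL_A = SPL + correction = 88.8 + (-3.2) = 85.6 dBA


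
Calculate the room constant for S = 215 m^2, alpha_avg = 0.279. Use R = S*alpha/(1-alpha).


R = 215 * 0.279 / (1 - 0.279) = 83.197 m^2


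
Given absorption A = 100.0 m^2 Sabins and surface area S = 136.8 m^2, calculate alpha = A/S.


Absorption coefficient = absorbed power / incident power
alpha = A / S = 100.0 / 136.8 = 0.73099


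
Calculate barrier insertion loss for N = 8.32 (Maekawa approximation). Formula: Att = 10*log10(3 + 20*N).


3 + 20*N = 3 + 20*8.32 = 169.4
Att = 10*log10(169.4) = 22.289 dB


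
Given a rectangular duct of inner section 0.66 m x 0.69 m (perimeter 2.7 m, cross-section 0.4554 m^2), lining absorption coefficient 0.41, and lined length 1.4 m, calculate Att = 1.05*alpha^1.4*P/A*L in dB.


alpha^1.4 = 0.41^1.4 = 0.28701
Attenuation rate = 1.05 * alpha^1.4 * P / A
= 1.05 * 0.28701 * 2.7 / 0.4554 = 1.78672 dB/m
Total Att = 1.78672 * 1.4 = 2.5014 dB


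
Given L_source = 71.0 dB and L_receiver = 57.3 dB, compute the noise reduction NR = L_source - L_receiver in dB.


NR = L_source - L_receiver (difference between source and receiving room levels)
NR = 71.0 - 57.3 = 13.7 dB


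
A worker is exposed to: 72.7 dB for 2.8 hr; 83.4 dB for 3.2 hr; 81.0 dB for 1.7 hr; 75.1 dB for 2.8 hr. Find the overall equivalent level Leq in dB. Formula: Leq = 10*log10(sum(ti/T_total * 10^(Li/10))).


T_total = 2.8 + 3.2 + 1.7 + 2.8 = 10.5 hr
(2.8/10.5) * 10^(72.7/10) = 4.96557e+06
(3.2/10.5) * 10^(83.4/10) = 6.66746e+07
(1.7/10.5) * 10^(81.0/10) = 2.03826e+07
(2.8/10.5) * 10^(75.1/10) = 8.62916e+06
Sum = 4.96557e+06 + 6.66746e+07 + 2.03826e+07 + 8.62916e+06 = 1.00652e+08
Leq = 10*log10(1.00652e+08) = 80.028 dB


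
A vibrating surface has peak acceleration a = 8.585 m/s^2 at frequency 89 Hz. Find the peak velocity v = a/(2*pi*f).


omega = 2*pi*f = 2*pi*89 = 559.203 rad/s
v = a / omega = 8.585 / 559.203 = 0.015352 m/s


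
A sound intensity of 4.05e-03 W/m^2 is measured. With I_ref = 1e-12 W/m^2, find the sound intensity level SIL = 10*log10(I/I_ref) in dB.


I / I_ref = 4.05e-03 / 1e-12 = 4.05e+09
SIL = 10 * log10(4.05e+09) = 96.075 dB


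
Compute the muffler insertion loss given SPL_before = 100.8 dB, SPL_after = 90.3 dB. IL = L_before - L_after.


Insertion loss = SPL without muffler - SPL with muffler
IL = 100.8 - 90.3 = 10.5 dB


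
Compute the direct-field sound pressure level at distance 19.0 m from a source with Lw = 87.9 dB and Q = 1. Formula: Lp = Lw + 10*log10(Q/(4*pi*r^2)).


4*pi*r^2 = 4*pi*19.0^2 = 4536.46 m^2
Q / (4*pi*r^2) = 1 / 4536.46 = 0.000220436
Lp = 87.9 + 10*log10(0.000220436) = 51.333 dB


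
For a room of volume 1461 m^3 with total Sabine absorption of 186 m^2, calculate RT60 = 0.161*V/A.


RT60 = 0.161 * 1461 / 186 = 1.2646 s


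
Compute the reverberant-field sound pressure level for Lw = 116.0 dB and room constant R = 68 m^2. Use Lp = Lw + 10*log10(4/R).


4/R = 4/68 = 0.0588235
Lp = 116.0 + 10*log10(0.0588235) = 103.7 dB


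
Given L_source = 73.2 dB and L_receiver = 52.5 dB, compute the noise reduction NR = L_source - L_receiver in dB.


NR = L_source - L_receiver (difference between source and receiving room levels)
NR = 73.2 - 52.5 = 20.7 dB


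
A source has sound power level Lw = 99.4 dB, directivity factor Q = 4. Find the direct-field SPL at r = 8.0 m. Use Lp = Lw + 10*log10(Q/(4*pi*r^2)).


4*pi*r^2 = 4*pi*8.0^2 = 804.248 m^2
Q / (4*pi*r^2) = 4 / 804.248 = 0.00497359
Lp = 99.4 + 10*log10(0.00497359) = 76.367 dB


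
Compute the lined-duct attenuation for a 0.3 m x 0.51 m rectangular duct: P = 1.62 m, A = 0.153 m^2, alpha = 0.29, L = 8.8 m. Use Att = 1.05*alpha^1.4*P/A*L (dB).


alpha^1.4 = 0.29^1.4 = 0.176749
Attenuation rate = 1.05 * alpha^1.4 * P / A
= 1.05 * 0.176749 * 1.62 / 0.153 = 1.96503 dB/m
Total Att = 1.96503 * 8.8 = 17.292 dB


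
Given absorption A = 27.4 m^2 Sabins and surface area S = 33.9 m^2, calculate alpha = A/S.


Absorption coefficient = absorbed power / incident power
alpha = A / S = 27.4 / 33.9 = 0.80826


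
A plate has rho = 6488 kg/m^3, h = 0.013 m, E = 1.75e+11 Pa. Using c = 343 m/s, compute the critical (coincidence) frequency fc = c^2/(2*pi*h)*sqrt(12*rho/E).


12*rho/E = 12*6488/1.75e+11 = 4.44891e-07
sqrt(12*rho/E) = sqrt(4.44891e-07) = 0.000667001
c^2/(2*pi*h) = 343^2/(2*pi*0.013) = 1.44034e+06
fc = 1.44034e+06 * 0.000667001 = 960.71 Hz


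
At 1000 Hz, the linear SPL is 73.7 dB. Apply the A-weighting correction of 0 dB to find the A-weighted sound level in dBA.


A-weighting table: 1000 Hz -> 0 dB correction
SPL_A = SPL + correction = 73.7 + (0) = 73.7 dBA


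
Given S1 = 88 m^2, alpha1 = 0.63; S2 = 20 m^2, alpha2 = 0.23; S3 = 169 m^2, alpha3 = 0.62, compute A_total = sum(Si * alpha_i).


88 * 0.63 = 55.44
20 * 0.23 = 4.6
169 * 0.62 = 104.78
A_total = 55.44 + 4.6 + 104.78 = 164.82 m^2


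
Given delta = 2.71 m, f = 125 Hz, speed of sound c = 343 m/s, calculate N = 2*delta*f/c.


N = 2*delta*f/c = 2*delta/lambda, where lambda = c/f
lambda = 343 / 125 = 2.744 m
N = 2 * 2.71 / 2.744 = 1.9752


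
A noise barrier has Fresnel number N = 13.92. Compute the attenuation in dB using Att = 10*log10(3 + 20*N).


3 + 20*N = 3 + 20*13.92 = 281.4
Att = 10*log10(281.4) = 24.493 dB


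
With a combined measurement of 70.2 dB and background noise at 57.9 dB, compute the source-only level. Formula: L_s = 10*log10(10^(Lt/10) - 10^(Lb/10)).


10^(70.2/10) = 1.04713e+07
10^(57.9/10) = 616595
Difference = 1.04713e+07 - 616595 = 9.8547e+06
L_source = 10*log10(9.8547e+06) = 69.936 dB


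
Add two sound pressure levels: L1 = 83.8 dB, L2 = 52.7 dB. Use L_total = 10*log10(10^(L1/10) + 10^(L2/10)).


10^(83.8/10) = 2.39883e+08
10^(52.7/10) = 186209
Sum = 2.39883e+08 + 186209 = 2.40069e+08
L_total = 10*log10(2.40069e+08) = 83.803 dB


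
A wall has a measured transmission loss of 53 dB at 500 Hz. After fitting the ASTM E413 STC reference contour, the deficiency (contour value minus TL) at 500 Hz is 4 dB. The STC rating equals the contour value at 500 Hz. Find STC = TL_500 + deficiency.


By ASTM E413, STC = value of the fitted reference contour at 500 Hz.
Contour value at 500 Hz = TL_500 + deficiency = 53 + 4 = 57
STC = 57


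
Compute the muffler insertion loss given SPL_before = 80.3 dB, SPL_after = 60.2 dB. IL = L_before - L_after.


Insertion loss = SPL without muffler - SPL with muffler
IL = 80.3 - 60.2 = 20.1 dB


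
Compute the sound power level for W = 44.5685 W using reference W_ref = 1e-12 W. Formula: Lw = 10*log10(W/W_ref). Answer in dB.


W / W_ref = 44.5685 / 1e-12 = 4.45685e+13
Lw = 10 * log10(4.45685e+13) = 136.49 dB


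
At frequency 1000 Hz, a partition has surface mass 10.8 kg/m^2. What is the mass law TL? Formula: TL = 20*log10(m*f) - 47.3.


m * f = 10.8 * 1000 = 10800
20*log10(10800) = 80.6685 dB
TL = 80.6685 - 47.3 = 33.368 dB


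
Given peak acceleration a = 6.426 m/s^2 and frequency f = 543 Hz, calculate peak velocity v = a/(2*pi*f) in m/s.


omega = 2*pi*f = 2*pi*543 = 3411.77 rad/s
v = a / omega = 6.426 / 3411.77 = 0.0018835 m/s


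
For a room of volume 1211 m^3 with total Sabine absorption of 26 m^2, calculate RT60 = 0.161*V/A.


RT60 = 0.161 * 1211 / 26 = 7.4989 s


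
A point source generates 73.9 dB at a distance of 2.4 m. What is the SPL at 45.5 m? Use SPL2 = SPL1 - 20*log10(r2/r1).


r2/r1 = 45.5/2.4 = 18.9583
Correction = 20*log10(18.9583) = 25.556 dB
SPL2 = 73.9 - 25.556 = 48.344 dB


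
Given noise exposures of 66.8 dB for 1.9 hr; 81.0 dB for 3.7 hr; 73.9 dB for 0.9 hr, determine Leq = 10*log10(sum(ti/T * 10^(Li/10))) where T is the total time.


T_total = 1.9 + 3.7 + 0.9 = 6.5 hr
(1.9/6.5) * 10^(66.8/10) = 1.39907e+06
(3.7/6.5) * 10^(81.0/10) = 7.16619e+07
(0.9/6.5) * 10^(73.9/10) = 3.39883e+06
Sum = 1.39907e+06 + 7.16619e+07 + 3.39883e+06 = 7.64598e+07
Leq = 10*log10(7.64598e+07) = 78.834 dB


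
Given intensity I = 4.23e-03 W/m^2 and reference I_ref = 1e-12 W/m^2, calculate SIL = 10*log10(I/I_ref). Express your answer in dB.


I / I_ref = 4.23e-03 / 1e-12 = 4.23e+09
SIL = 10 * log10(4.23e+09) = 96.263 dB


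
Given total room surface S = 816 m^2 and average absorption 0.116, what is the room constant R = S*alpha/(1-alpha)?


R = 816 * 0.116 / (1 - 0.116) = 107.08 m^2


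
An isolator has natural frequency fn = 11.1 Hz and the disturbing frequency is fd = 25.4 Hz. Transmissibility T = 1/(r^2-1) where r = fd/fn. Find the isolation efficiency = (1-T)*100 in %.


r = 25.4 / 11.1 = 2.28829
r^2 - 1 = 2.28829^2 - 1 = 4.23627
T = 1/4.23627 = 0.236057
Efficiency = (1 - 0.236057)*100 = 76.394 %


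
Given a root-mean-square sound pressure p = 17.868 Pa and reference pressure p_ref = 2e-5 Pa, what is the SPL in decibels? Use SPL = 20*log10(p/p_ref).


p / p_ref = 17.868 / 2e-5 = 893400
SPL = 20 * log10(893400) = 119.02 dB


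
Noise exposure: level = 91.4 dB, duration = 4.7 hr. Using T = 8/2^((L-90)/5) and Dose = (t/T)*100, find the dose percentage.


T_allowed = 8 / 2^((91.4 - 90)/5) = 6.58873 hr
Dose = 4.7 / 6.58873 * 100 = 71.334 %


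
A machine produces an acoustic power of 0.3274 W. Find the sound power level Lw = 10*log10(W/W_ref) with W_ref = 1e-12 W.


W / W_ref = 0.3274 / 1e-12 = 3.274e+11
Lw = 10 * log10(3.274e+11) = 115.15 dB


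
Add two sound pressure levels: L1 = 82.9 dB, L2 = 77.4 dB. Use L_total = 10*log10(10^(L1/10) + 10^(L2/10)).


10^(82.9/10) = 1.94984e+08
10^(77.4/10) = 5.49541e+07
Sum = 1.94984e+08 + 5.49541e+07 = 2.49938e+08
L_total = 10*log10(2.49938e+08) = 83.978 dB


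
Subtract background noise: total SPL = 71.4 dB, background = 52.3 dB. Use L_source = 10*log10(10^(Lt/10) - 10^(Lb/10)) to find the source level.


10^(71.4/10) = 1.38038e+07
10^(52.3/10) = 169824
Difference = 1.38038e+07 - 169824 = 1.3634e+07
L_source = 10*log10(1.3634e+07) = 71.346 dB


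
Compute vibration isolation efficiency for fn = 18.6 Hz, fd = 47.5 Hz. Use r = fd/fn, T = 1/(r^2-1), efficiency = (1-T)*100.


r = 47.5 / 18.6 = 2.55376
r^2 - 1 = 2.55376^2 - 1 = 5.52169
T = 1/5.52169 = 0.181104
Efficiency = (1 - 0.181104)*100 = 81.89 %


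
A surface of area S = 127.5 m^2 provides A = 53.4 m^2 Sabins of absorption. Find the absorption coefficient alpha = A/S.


Absorption coefficient = absorbed power / incident power
alpha = A / S = 53.4 / 127.5 = 0.41882


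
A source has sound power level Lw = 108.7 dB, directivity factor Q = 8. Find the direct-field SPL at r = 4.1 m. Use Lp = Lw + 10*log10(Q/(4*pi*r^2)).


4*pi*r^2 = 4*pi*4.1^2 = 211.241 m^2
Q / (4*pi*r^2) = 8 / 211.241 = 0.0378714
Lp = 108.7 + 10*log10(0.0378714) = 94.483 dB


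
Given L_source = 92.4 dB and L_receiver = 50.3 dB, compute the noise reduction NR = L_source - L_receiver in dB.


NR = L_source - L_receiver (difference between source and receiving room levels)
NR = 92.4 - 50.3 = 42.1 dB


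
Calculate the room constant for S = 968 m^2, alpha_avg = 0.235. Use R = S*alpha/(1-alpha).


R = 968 * 0.235 / (1 - 0.235) = 297.36 m^2


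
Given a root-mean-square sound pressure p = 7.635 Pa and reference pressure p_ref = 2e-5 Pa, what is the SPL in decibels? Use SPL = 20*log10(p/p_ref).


p / p_ref = 7.635 / 2e-5 = 381750
SPL = 20 * log10(381750) = 111.64 dB


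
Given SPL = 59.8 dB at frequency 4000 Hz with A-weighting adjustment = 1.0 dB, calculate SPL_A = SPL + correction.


A-weighting table: 4000 Hz -> 1.0 dB correction
SPL_A = SPL + correction = 59.8 + (1.0) = 60.8 dBA


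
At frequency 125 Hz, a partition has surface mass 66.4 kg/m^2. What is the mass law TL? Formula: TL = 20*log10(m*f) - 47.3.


m * f = 66.4 * 125 = 8300
20*log10(8300) = 78.3816 dB
TL = 78.3816 - 47.3 = 31.082 dB


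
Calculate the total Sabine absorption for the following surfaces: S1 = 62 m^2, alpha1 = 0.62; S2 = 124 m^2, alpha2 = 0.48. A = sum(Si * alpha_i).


62 * 0.62 = 38.44
124 * 0.48 = 59.52
A_total = 38.44 + 59.52 = 97.96 m^2


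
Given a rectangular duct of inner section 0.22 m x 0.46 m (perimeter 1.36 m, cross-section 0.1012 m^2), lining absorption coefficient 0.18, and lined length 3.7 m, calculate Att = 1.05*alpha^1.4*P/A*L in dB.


alpha^1.4 = 0.18^1.4 = 0.0906529
Attenuation rate = 1.05 * alpha^1.4 * P / A
= 1.05 * 0.0906529 * 1.36 / 0.1012 = 1.27917 dB/m
Total Att = 1.27917 * 3.7 = 4.7329 dB


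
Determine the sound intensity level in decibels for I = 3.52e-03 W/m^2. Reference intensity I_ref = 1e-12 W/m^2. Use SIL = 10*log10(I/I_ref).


I / I_ref = 3.52e-03 / 1e-12 = 3.52e+09
SIL = 10 * log10(3.52e+09) = 95.465 dB


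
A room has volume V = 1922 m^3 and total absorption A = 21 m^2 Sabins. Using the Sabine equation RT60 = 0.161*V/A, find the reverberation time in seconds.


RT60 = 0.161 * 1922 / 21 = 14.735 s


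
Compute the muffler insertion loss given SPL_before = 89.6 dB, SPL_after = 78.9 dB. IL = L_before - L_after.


Insertion loss = SPL without muffler - SPL with muffler
IL = 89.6 - 78.9 = 10.7 dB


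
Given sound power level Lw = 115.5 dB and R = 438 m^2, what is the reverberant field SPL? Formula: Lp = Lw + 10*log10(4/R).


4/R = 4/438 = 0.00913242
Lp = 115.5 + 10*log10(0.00913242) = 95.106 dB


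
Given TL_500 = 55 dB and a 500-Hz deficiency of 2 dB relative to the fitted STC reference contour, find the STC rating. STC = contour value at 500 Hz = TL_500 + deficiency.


By ASTM E413, STC = value of the fitted reference contour at 500 Hz.
Contour value at 500 Hz = TL_500 + deficiency = 55 + 2 = 57
STC = 57


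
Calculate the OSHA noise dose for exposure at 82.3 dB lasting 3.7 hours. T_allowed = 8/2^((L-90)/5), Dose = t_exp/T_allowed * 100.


T_allowed = 8 / 2^((82.3 - 90)/5) = 23.2636 hr
Dose = 3.7 / 23.2636 * 100 = 15.905 %


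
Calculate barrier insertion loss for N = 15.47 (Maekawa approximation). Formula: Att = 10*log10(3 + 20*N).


3 + 20*N = 3 + 20*15.47 = 312.4
Att = 10*log10(312.4) = 24.947 dB


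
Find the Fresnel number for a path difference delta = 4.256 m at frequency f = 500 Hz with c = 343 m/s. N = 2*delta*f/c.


N = 2*delta*f/c = 2*delta/lambda, where lambda = c/f
lambda = 343 / 500 = 0.686 m
N = 2 * 4.256 / 0.686 = 12.408
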